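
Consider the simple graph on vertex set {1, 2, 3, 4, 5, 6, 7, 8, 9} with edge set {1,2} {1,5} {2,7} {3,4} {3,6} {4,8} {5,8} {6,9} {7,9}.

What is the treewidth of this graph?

A width-2 tree decomposition is:
Bags: B1 = {1, 2, 5}  B2 = {2, 5, 8}  B3 = {2, 4, 8}  B4 = {2, 3, 4}  B5 = {2, 3, 6}  B6 = {2, 6, 9}  B7 = {2, 7, 9}
Tree: B1–B2, B2–B3, B3–B4, B4–B5, B5–B6, B6–B7
Every bag has size at most 3, so the width is 3 − 1 = 2 and tw(G) ≤ 2. Since 2–1–5–8–4–3–6–9–7–2 is a cycle in G, G is not acyclic. Forests are exactly the graphs of treewidth ≤ 1, so tw(G) ≥ 2. Therefore the treewidth is 2.

2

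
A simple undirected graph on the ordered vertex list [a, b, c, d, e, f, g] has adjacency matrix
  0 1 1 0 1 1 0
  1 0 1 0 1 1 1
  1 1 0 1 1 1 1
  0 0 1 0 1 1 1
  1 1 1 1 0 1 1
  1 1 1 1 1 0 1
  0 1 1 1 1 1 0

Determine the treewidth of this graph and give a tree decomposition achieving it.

Every bag has size at most 5, so the width is 5 − 1 = 4 and tw(G) ≤ 4. For the lower bound, the 5 vertices {c, d, e, f, g} are pairwise adjacent, and any tree decomposition puts a clique entirely inside one bag — forcing width ≥ 4. Hence tw(G) = 4 exactly.

Treewidth 4.
One optimal decomposition is:
Bags: B1 = {b, c, e, f, g}  B2 = {c, d, e, f, g}  B3 = {a, b, c, e, f}
Tree: B1–B2, B1–B3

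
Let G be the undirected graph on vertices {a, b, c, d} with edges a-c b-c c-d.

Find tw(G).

1

A width-1 tree decomposition is:
Bags: B1 = {a, c}  B2 = {b, c}  B3 = {c, d}
Tree: B1–B2, B2–B3
Each bag holds 2 vertices, so the decomposition has width 1, which upper-bounds the treewidth. Since G has at least one edge (e.g. a–c), it is not an edgeless graph, so tw(G) ≥ 1. Hence tw(G) = 1 exactly.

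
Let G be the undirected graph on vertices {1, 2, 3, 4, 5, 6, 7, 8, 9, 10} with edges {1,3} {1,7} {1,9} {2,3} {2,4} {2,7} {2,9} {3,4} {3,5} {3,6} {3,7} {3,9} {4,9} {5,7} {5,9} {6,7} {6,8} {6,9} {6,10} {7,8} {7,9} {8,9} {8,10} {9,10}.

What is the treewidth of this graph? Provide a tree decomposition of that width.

Treewidth 3.
One optimal decomposition is:
Bags: B1 = {3, 5, 7, 9}  B2 = {2, 3, 7, 9}  B3 = {3, 6, 7, 9}  B4 = {2, 3, 4, 9}  B5 = {6, 7, 8, 9}  B6 = {6, 8, 9, 10}  B7 = {1, 3, 7, 9}
Tree: B1–B2, B1–B3, B2–B4, B3–B5, B5–B6, B2–B7

Every bag has size at most 4, so the width is 4 − 1 = 3 and tw(G) ≤ 3. Conversely, {6, 8, 9, 10} is a clique of size 4, and the vertices of any clique must share a bag in every tree decomposition; so some bag has ≥ 4 vertices and tw(G) ≥ 3. Therefore the treewidth is 3.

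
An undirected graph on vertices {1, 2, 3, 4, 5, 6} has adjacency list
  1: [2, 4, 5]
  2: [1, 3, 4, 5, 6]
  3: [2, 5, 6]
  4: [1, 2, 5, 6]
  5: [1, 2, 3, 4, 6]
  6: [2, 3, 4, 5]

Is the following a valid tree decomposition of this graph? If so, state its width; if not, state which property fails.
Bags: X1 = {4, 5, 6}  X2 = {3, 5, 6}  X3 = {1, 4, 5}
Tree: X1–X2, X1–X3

No — vertex 2 appears in no bag.

A tree decomposition must satisfy three properties: every vertex lies in some bag; for every edge, both endpoints lie together in some bag; and for every vertex, the bags containing it form a connected subtree. Here vertex 2 appears in no bag, so the decomposition is invalid.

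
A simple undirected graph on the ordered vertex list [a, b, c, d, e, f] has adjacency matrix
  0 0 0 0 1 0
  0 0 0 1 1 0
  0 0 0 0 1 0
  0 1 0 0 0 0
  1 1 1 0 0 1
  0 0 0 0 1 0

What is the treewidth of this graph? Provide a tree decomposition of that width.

The largest bag has 2 vertices, giving width 1; this decomposition certifies tw(G) ≤ 1. Since G has at least one edge (e.g. e–b), it is not an edgeless graph, so tw(G) ≥ 1. Combining the bounds, tw(G) = 1.

Treewidth 1.
Bags: B1 = {b, e}  B2 = {b, d}  B3 = {e, f}  B4 = {c, e}  B5 = {a, e}
Tree: B1–B2, B1–B3, B1–B4, B1–B5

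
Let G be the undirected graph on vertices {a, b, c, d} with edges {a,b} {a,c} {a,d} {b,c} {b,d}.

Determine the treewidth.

A width-2 tree decomposition is:
Bags: B1 = {a, b, d}  B2 = {a, b, c}
Tree: B1–B2
The largest bag has 3 vertices, giving width 2; this decomposition certifies tw(G) ≤ 2. Conversely, {a, b, d} is a clique of size 3, and the vertices of any clique must share a bag in every tree decomposition; so some bag has ≥ 3 vertices and tw(G) ≥ 2. Combining the bounds, tw(G) = 2.

2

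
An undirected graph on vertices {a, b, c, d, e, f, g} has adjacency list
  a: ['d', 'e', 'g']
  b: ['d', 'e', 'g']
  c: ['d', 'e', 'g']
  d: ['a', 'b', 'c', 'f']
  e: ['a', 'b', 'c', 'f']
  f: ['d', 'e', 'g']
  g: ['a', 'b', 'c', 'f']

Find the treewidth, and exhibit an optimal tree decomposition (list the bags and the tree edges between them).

The largest bag has 4 vertices, giving width 3; this decomposition certifies tw(G) ≤ 3. For the lower bound: the 4 vertex sets {c,g}, {b,e}, {d}, {f} are disjoint, each induces a connected subgraph, and every pair is joined by at least one edge of G. Contracting each set to a single vertex therefore yields K_{4} as a minor, and since treewidth is minor-monotone, tw(G) ≥ tw(K_{4}) = 3. Hence tw(G) = 3 exactly.

Treewidth 3.
One such decomposition:
Bags: B1 = {c, d, e, g}  B2 = {b, d, e, g}  B3 = {d, e, f, g}  B4 = {a, d, e, g}
Tree: B1–B2, B2–B3, B3–B4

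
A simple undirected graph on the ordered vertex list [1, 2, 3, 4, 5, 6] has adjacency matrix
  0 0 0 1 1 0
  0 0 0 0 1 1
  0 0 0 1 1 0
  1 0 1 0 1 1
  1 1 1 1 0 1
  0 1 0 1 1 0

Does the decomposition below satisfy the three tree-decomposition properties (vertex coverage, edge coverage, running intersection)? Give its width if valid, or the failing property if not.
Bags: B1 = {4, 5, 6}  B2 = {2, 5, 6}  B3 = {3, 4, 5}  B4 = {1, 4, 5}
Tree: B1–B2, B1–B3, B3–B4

Yes; width 2.

Checking the three conditions: (i) the bags cover all of {1, 2, 3, 4, 5, 6}; (ii) for each edge, some bag contains both endpoints; (iii) the bags containing any fixed vertex form a subtree. All hold, so the decomposition is valid with width 3 − 1 = 2.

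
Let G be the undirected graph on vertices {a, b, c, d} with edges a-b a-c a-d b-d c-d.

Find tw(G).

2

A width-2 tree decomposition is:
Bags: B1 = {a, b, d}  B2 = {a, c, d}
Tree: B1–B2
The largest bag has 3 vertices, giving width 2; this decomposition certifies tw(G) ≤ 2. For the lower bound, the 3 vertices {a, c, d} are pairwise adjacent, and any tree decomposition puts a clique entirely inside one bag — forcing width ≥ 2. Therefore the treewidth is 2.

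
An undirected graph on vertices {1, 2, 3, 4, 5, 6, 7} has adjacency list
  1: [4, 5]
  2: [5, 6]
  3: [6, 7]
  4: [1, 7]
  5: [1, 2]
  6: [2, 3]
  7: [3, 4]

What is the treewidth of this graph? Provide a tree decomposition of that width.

Treewidth 2.
One such decomposition:
Bags: B1 = {1, 2, 5}  B2 = {1, 2, 6}  B3 = {1, 3, 6}  B4 = {1, 3, 7}  B5 = {1, 4, 7}
Tree: B1–B2, B2–B3, B3–B4, B4–B5

Every bag has size at most 3, so the width is 3 − 1 = 2 and tw(G) ≤ 2. Since 1–5–2–6–3–7–4–1 is a cycle in G, G is not acyclic. Forests are exactly the graphs of treewidth ≤ 1, so tw(G) ≥ 2. Combining the bounds, tw(G) = 2.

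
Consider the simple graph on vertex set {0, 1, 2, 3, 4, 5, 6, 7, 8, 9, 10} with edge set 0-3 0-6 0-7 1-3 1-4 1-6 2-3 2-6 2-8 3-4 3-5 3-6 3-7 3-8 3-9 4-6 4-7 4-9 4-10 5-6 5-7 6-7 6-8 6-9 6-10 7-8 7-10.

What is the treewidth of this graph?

A width-3 tree decomposition is:
Bags: B1 = {3, 4, 6, 7}  B2 = {3, 4, 6, 9}  B3 = {3, 6, 7, 8}  B4 = {2, 3, 6, 8}  B5 = {3, 5, 6, 7}  B6 = {0, 3, 6, 7}  B7 = {1, 3, 4, 6}  B8 = {4, 6, 7, 10}
Tree: B1–B2, B1–B3, B3–B4, B3–B5, B1–B6, B1–B7, B1–B8
Each bag holds 4 vertices, so the decomposition has width 3, which upper-bounds the treewidth. Conversely, {4, 6, 7, 10} is a clique of size 4, and the vertices of any clique must share a bag in every tree decomposition; so some bag has ≥ 4 vertices and tw(G) ≥ 3. Combining the bounds, tw(G) = 3.

3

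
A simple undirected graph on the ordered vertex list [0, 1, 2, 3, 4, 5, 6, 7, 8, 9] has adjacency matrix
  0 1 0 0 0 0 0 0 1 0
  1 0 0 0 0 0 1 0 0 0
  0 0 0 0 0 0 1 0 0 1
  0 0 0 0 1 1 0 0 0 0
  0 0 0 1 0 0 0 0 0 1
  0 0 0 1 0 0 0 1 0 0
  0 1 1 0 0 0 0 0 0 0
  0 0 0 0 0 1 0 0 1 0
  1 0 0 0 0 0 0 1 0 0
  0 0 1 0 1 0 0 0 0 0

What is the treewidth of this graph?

A width-2 tree decomposition is:
Bags: B1 = {3, 4, 9}  B2 = {3, 5, 9}  B3 = {5, 7, 9}  B4 = {7, 8, 9}  B5 = {0, 8, 9}  B6 = {0, 1, 9}  B7 = {1, 6, 9}  B8 = {2, 6, 9}
Tree: B1–B2, B2–B3, B3–B4, B4–B5, B5–B6, B6–B7, B7–B8
Every bag has size at most 3, so the width is 3 − 1 = 2 and tw(G) ≤ 2. Since 9–4–3–5–7–8–0–1–6–2–9 is a cycle in G, G is not acyclic. Forests are exactly the graphs of treewidth ≤ 1, so tw(G) ≥ 2. Hence tw(G) = 2 exactly.

2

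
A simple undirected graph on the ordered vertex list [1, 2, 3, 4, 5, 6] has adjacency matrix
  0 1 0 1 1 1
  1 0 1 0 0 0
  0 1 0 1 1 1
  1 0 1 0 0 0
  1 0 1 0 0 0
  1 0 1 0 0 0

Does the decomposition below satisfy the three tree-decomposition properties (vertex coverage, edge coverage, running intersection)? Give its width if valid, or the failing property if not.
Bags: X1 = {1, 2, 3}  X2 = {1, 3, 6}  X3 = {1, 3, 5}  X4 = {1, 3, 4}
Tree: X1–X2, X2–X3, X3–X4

Yes; width 2.

Vertex coverage: the bags together contain {1, 2, 3, 4, 5, 6}, the full vertex set. Edge coverage: each edge of G has both endpoints in at least one bag. Running intersection: for every vertex, the bags containing it form a connected subtree. All three properties hold, so this is a valid tree decomposition of width max|bag| − 1 = 2, and hence tw(G) ≤ 2.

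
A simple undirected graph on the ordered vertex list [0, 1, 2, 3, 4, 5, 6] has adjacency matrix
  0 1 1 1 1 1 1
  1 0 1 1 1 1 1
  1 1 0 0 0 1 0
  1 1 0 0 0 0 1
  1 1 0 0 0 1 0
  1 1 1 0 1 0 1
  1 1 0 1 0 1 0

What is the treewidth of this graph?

A width-3 tree decomposition is:
Bags: B1 = {0, 1, 5, 6}  B2 = {0, 1, 2, 5}  B3 = {0, 1, 4, 5}  B4 = {0, 1, 3, 6}
Tree: B1–B2, B2–B3, B1–B4
The largest bag has 4 vertices, giving width 3; this decomposition certifies tw(G) ≤ 3. On the other hand G contains the 4-clique {0, 1, 3, 6}. A clique must lie in a single bag of any decomposition, so no decomposition can have width below 3. Therefore the treewidth is 3.

3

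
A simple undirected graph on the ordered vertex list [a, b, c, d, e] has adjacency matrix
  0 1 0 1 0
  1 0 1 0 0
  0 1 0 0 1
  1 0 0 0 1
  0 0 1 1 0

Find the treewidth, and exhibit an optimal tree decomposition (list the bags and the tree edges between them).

Every bag has size at most 3, so the width is 3 − 1 = 2 and tw(G) ≤ 2. Since d–a–b–c–e–d is a cycle in G, G is not acyclic. Forests are exactly the graphs of treewidth ≤ 1, so tw(G) ≥ 2. Therefore the treewidth is 2.

Treewidth 2.
Bags: B1 = {a, b, d}  B2 = {b, c, d}  B3 = {c, d, e}
Tree: B1–B2, B2–B3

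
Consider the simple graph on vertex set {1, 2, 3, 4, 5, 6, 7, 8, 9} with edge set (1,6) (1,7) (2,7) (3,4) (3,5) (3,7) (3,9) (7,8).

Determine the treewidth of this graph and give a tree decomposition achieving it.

Each bag holds 2 vertices, so the decomposition has width 1, which upper-bounds the treewidth. Since G has at least one edge (e.g. 2–7), it is not an edgeless graph, so tw(G) ≥ 1. Therefore the treewidth is 1.

Treewidth 1.
One such decomposition:
Bags: B1 = {2, 7}  B2 = {1, 7}  B3 = {3, 7}  B4 = {3, 9}  B5 = {7, 8}  B6 = {3, 5}  B7 = {1, 6}  B8 = {3, 4}
Tree: B1–B2, B2–B3, B3–B4, B2–B5, B3–B6, B2–B7, B3–B8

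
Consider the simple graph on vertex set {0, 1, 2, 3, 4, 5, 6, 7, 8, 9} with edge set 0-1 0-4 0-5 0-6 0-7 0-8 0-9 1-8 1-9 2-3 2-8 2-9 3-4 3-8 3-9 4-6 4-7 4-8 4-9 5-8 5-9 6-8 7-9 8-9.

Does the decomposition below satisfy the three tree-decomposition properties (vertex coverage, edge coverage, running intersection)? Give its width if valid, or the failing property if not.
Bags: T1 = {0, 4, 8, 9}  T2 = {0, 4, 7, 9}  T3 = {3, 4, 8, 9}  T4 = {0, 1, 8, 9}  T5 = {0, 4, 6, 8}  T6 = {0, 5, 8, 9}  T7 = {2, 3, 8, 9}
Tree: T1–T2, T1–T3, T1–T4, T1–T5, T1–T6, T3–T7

Checking the three conditions: (i) the bags cover all of {0, 1, 2, 3, 4, 5, 6, 7, 8, 9}; (ii) for each edge, some bag contains both endpoints; (iii) the bags containing any fixed vertex form a subtree. All hold, so the decomposition is valid with width 4 − 1 = 3.

Yes; width 3.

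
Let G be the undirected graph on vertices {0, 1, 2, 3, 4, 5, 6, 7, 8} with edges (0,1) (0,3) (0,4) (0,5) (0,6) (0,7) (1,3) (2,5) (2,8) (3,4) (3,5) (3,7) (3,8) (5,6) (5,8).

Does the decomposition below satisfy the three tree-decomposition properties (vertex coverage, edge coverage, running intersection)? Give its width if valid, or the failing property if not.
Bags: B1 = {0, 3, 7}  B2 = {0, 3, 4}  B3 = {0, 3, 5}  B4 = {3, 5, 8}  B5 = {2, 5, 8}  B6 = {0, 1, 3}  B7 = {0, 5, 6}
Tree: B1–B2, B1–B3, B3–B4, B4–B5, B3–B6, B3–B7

Yes; width 2.

Every vertex of G appears in some bag (union = {0, 1, 2, 3, 4, 5, 6, 7, 8}); every edge is covered by a bag; and for each vertex v the set of bags containing v is connected in the bag tree. The decomposition is therefore valid. The largest bag has 3 vertices, so the width is 2.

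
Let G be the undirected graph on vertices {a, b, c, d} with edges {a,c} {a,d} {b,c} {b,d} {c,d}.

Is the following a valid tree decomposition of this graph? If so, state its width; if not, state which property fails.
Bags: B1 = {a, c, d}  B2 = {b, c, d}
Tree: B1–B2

Every vertex of G appears in some bag (union = {a, b, c, d}); every edge is covered by a bag; and for each vertex v the set of bags containing v is connected in the bag tree. The decomposition is therefore valid. The largest bag has 3 vertices, so the width is 2.

Yes; width 2.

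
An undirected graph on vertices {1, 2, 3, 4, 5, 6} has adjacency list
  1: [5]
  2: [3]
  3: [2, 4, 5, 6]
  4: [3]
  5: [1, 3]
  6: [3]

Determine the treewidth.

1

A width-1 tree decomposition is:
Bags: B1 = {3, 5}  B2 = {2, 3}  B3 = {3, 6}  B4 = {3, 4}  B5 = {1, 5}
Tree: B1–B2, B1–B3, B1–B4, B1–B5
The largest bag has 2 vertices, giving width 1; this decomposition certifies tw(G) ≤ 1. Since G has at least one edge (e.g. 5–3), it is not an edgeless graph, so tw(G) ≥ 1. Hence tw(G) = 1 exactly.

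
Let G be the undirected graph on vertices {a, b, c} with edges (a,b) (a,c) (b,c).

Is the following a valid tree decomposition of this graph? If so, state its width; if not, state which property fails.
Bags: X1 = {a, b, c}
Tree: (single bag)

Checking the three conditions: (i) the bags cover all of {a, b, c}; (ii) for each edge, some bag contains both endpoints; (iii) the bags containing any fixed vertex form a subtree. All hold, so the decomposition is valid with width 3 − 1 = 2.

Yes; width 2.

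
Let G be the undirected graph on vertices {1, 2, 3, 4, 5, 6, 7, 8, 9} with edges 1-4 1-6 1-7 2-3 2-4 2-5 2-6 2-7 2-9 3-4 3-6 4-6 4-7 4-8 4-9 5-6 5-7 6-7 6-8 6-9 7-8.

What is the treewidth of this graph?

3

A width-3 tree decomposition is:
Bags: B1 = {4, 6, 7, 8}  B2 = {2, 4, 6, 7}  B3 = {2, 3, 4, 6}  B4 = {2, 5, 6, 7}  B5 = {2, 4, 6, 9}  B6 = {1, 4, 6, 7}
Tree: B1–B2, B2–B3, B2–B4, B2–B5, B2–B6
The largest bag has 4 vertices, giving width 3; this decomposition certifies tw(G) ≤ 3. On the other hand G contains the 4-clique {4, 6, 7, 8}. A clique must lie in a single bag of any decomposition, so no decomposition can have width below 3. Therefore the treewidth is 3.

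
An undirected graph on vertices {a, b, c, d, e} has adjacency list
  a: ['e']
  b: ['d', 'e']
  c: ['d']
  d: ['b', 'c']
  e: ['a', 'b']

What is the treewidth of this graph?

A width-1 tree decomposition is:
Bags: B1 = {a, e}  B2 = {b, e}  B3 = {b, d}  B4 = {c, d}
Tree: B1–B2, B2–B3, B3–B4
The largest bag has 2 vertices, giving width 1; this decomposition certifies tw(G) ≤ 1. G has an edge, so its treewidth is at least 1. Therefore the treewidth is 1.

1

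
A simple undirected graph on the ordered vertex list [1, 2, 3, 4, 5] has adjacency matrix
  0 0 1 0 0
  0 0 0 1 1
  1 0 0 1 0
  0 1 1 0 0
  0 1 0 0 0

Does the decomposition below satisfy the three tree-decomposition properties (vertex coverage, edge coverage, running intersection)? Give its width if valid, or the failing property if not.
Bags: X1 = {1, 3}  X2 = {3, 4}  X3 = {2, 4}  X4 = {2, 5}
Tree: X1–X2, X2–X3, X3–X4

Yes; width 1.

Vertex coverage: the bags together contain {1, 2, 3, 4, 5}, the full vertex set. Edge coverage: each edge of G has both endpoints in at least one bag. Running intersection: for every vertex, the bags containing it form a connected subtree. All three properties hold, so this is a valid tree decomposition of width max|bag| − 1 = 1, and hence tw(G) ≤ 1.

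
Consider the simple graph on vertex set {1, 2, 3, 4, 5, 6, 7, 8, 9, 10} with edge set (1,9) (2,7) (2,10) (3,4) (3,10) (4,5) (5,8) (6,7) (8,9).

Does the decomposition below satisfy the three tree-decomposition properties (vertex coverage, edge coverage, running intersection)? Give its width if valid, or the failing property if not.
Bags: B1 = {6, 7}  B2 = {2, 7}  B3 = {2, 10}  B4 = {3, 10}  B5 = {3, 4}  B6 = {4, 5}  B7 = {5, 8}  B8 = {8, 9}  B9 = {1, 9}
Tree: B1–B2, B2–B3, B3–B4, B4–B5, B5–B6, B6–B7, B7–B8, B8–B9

Checking the three conditions: (i) the bags cover all of {1, 2, 3, 4, 5, 6, 7, 8, 9, 10}; (ii) for each edge, some bag contains both endpoints; (iii) the bags containing any fixed vertex form a subtree. All hold, so the decomposition is valid with width 2 − 1 = 1.

Yes; width 1.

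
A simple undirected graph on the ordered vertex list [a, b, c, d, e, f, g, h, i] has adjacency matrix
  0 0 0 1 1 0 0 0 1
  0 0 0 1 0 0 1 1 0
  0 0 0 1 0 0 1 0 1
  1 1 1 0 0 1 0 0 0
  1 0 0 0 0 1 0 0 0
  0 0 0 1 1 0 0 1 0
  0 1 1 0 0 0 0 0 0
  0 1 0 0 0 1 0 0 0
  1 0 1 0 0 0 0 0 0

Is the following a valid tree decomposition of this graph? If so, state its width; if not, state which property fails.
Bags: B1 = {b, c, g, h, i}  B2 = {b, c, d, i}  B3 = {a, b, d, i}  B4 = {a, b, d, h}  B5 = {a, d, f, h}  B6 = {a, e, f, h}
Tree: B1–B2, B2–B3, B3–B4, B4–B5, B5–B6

No — bags containing vertex h are not connected in the tree.

A tree decomposition must satisfy three properties: every vertex lies in some bag; for every edge, both endpoints lie together in some bag; and for every vertex, the bags containing it form a connected subtree. Here bags containing vertex h are not connected in the tree, so the decomposition is invalid.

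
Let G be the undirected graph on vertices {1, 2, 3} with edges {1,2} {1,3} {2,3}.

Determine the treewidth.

2

A width-2 tree decomposition is:
Bags: B1 = {1, 2, 3}
Tree: (single bag)
A single bag containing all 3 vertices is trivially a valid decomposition of width 2. Conversely, {1, 2, 3} is a clique of size 3, and the vertices of any clique must share a bag in every tree decomposition; so some bag has ≥ 3 vertices and tw(G) ≥ 2. Therefore the treewidth is 2.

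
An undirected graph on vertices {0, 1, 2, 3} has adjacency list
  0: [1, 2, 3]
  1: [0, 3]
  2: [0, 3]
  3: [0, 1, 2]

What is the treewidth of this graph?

A width-2 tree decomposition is:
Bags: B1 = {0, 2, 3}  B2 = {0, 1, 3}
Tree: B1–B2
The largest bag has 3 vertices, giving width 2; this decomposition certifies tw(G) ≤ 2. For the lower bound, the 3 vertices {0, 1, 3} are pairwise adjacent, and any tree decomposition puts a clique entirely inside one bag — forcing width ≥ 2. Combining the bounds, tw(G) = 2.

2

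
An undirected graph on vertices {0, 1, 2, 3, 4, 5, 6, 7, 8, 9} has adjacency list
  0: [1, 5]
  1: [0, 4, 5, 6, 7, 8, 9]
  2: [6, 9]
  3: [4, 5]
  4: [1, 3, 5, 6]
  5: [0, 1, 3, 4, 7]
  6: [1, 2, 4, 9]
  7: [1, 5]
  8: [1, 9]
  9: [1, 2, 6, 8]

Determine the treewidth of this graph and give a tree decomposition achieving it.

Treewidth 2.
One optimal decomposition is:
Bags: B1 = {1, 4, 6}  B2 = {1, 6, 9}  B3 = {1, 4, 5}  B4 = {0, 1, 5}  B5 = {1, 5, 7}  B6 = {3, 4, 5}  B7 = {1, 8, 9}  B8 = {2, 6, 9}
Tree: B1–B2, B1–B3, B3–B4, B3–B5, B3–B6, B2–B7, B2–B8

Each bag holds 3 vertices, so the decomposition has width 2, which upper-bounds the treewidth. Conversely, {1, 8, 9} is a clique of size 3, and the vertices of any clique must share a bag in every tree decomposition; so some bag has ≥ 3 vertices and tw(G) ≥ 2. Hence tw(G) = 2 exactly.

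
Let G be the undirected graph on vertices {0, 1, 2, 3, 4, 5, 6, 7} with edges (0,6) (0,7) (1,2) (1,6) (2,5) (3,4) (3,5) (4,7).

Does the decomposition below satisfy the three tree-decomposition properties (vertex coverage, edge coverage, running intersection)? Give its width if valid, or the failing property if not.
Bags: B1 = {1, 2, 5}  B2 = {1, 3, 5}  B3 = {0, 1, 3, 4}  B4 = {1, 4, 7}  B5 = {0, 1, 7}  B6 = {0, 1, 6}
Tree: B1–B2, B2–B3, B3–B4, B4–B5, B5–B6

A tree decomposition must satisfy three properties: every vertex lies in some bag; for every edge, both endpoints lie together in some bag; and for every vertex, the bags containing it form a connected subtree. Here bags containing vertex 0 are not connected in the tree, so the decomposition is invalid.

No — bags containing vertex 0 are not connected in the tree.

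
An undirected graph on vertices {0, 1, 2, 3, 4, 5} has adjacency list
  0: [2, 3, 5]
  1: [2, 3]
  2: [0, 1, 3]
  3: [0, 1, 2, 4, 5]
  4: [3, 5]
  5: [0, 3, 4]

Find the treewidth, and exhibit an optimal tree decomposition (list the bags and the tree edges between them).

Treewidth 2.
One such decomposition:
Bags: B1 = {0, 2, 3}  B2 = {0, 3, 5}  B3 = {1, 2, 3}  B4 = {3, 4, 5}
Tree: B1–B2, B1–B3, B2–B4

The largest bag has 3 vertices, giving width 2; this decomposition certifies tw(G) ≤ 2. Conversely, {0, 2, 3} is a clique of size 3, and the vertices of any clique must share a bag in every tree decomposition; so some bag has ≥ 3 vertices and tw(G) ≥ 2. The upper and lower bounds meet at 2, so that is the treewidth.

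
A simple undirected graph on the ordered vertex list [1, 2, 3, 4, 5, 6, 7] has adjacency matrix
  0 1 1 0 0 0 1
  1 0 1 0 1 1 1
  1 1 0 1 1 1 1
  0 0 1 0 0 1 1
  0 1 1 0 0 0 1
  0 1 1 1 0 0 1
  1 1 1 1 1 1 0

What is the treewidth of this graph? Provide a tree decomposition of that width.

The largest bag has 4 vertices, giving width 3; this decomposition certifies tw(G) ≤ 3. Conversely, {1, 2, 3, 7} is a clique of size 4, and the vertices of any clique must share a bag in every tree decomposition; so some bag has ≥ 4 vertices and tw(G) ≥ 3. The upper and lower bounds meet at 3, so that is the treewidth.

Treewidth 3.
Bags: B1 = {2, 3, 5, 7}  B2 = {1, 2, 3, 7}  B3 = {2, 3, 6, 7}  B4 = {3, 4, 6, 7}
Tree: B1–B2, B1–B3, B3–B4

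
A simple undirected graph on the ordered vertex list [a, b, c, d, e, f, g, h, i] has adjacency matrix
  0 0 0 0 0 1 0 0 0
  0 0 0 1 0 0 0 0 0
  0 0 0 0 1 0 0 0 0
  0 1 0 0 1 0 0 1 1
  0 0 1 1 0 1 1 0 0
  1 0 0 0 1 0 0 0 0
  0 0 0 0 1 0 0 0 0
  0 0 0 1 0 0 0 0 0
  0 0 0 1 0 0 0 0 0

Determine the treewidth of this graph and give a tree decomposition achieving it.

The largest bag has 2 vertices, giving width 1; this decomposition certifies tw(G) ≤ 1. Since G has at least one edge (e.g. e–g), it is not an edgeless graph, so tw(G) ≥ 1. Combining the bounds, tw(G) = 1.

Treewidth 1.
Bags: B1 = {e, g}  B2 = {c, e}  B3 = {d, e}  B4 = {e, f}  B5 = {a, f}  B6 = {b, d}  B7 = {d, i}  B8 = {d, h}
Tree: B1–B2, B1–B3, B3–B4, B4–B5, B3–B6, B3–B7, B7–B8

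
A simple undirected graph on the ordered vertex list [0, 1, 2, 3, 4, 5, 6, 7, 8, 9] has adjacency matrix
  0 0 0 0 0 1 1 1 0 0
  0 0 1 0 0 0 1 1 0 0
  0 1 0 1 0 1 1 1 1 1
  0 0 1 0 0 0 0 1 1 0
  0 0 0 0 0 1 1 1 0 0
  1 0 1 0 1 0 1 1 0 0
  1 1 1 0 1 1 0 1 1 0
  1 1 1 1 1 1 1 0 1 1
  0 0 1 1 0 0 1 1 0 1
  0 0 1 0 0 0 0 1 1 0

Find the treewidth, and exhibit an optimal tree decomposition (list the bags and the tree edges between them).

Treewidth 3.
One such decomposition:
Bags: B1 = {2, 6, 7, 8}  B2 = {1, 2, 6, 7}  B3 = {2, 5, 6, 7}  B4 = {4, 5, 6, 7}  B5 = {2, 3, 7, 8}  B6 = {0, 5, 6, 7}  B7 = {2, 7, 8, 9}
Tree: B1–B2, B2–B3, B3–B4, B1–B5, B4–B6, B5–B7

The largest bag has 4 vertices, giving width 3; this decomposition certifies tw(G) ≤ 3. Conversely, {0, 5, 6, 7} is a clique of size 4, and the vertices of any clique must share a bag in every tree decomposition; so some bag has ≥ 4 vertices and tw(G) ≥ 3. Hence tw(G) = 3 exactly.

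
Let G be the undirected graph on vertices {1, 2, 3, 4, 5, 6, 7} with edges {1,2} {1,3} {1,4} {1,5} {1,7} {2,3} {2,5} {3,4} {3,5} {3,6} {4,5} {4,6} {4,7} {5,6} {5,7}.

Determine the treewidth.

A width-3 tree decomposition is:
Bags: B1 = {1, 3, 4, 5}  B2 = {3, 4, 5, 6}  B3 = {1, 2, 3, 5}  B4 = {1, 4, 5, 7}
Tree: B1–B2, B1–B3, B1–B4
The largest bag has 4 vertices, giving width 3; this decomposition certifies tw(G) ≤ 3. On the other hand G contains the 4-clique {1, 2, 3, 5}. A clique must lie in a single bag of any decomposition, so no decomposition can have width below 3. Therefore the treewidth is 3.

3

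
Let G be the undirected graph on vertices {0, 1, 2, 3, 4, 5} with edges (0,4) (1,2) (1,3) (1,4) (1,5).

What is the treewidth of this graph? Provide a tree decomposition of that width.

Each bag holds 2 vertices, so the decomposition has width 1, which upper-bounds the treewidth. G has an edge, so its treewidth is at least 1. Therefore the treewidth is 1.

Treewidth 1.
One optimal decomposition is:
Bags: B1 = {0, 4}  B2 = {1, 4}  B3 = {1, 5}  B4 = {1, 2}  B5 = {1, 3}
Tree: B1–B2, B2–B3, B2–B4, B2–B5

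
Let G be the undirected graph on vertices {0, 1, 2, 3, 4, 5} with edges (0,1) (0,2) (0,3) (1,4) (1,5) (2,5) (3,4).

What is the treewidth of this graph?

2

A width-2 tree decomposition is:
Bags: B1 = {0, 2, 5}  B2 = {0, 1, 5}  B3 = {0, 1, 3}  B4 = {1, 3, 4}
Tree: B1–B2, B2–B3, B3–B4
Every bag has size at most 3, so the width is 3 − 1 = 2 and tw(G) ≤ 2. The edges 2–5–1–0–2 form a cycle, so G is not a tree and its treewidth is at least 2. Hence tw(G) = 2 exactly.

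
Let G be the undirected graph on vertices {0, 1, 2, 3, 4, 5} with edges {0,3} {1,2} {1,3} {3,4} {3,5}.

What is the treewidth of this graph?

1

A width-1 tree decomposition is:
Bags: B1 = {3, 4}  B2 = {1, 3}  B3 = {3, 5}  B4 = {1, 2}  B5 = {0, 3}
Tree: B1–B2, B2–B3, B2–B4, B3–B5
The largest bag has 2 vertices, giving width 1; this decomposition certifies tw(G) ≤ 1. G has an edge, so its treewidth is at least 1. Combining the bounds, tw(G) = 1.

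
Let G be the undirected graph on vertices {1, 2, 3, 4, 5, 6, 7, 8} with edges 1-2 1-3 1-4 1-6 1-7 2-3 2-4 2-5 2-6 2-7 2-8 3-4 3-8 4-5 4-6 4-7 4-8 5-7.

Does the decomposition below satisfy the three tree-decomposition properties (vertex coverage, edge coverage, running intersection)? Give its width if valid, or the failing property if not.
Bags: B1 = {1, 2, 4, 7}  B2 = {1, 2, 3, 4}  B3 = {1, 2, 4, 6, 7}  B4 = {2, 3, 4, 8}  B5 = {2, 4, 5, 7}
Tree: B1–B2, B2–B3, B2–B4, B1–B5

No — bags containing vertex 7 are not connected in the tree.

A tree decomposition must satisfy three properties: every vertex lies in some bag; for every edge, both endpoints lie together in some bag; and for every vertex, the bags containing it form a connected subtree. Here bags containing vertex 7 are not connected in the tree, so the decomposition is invalid.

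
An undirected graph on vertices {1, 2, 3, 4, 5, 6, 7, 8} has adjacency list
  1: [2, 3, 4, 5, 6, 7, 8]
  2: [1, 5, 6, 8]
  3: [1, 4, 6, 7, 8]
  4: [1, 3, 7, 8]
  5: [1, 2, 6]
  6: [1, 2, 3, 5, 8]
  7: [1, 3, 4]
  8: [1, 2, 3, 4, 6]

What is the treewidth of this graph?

A width-3 tree decomposition is:
Bags: B1 = {1, 2, 6, 8}  B2 = {1, 2, 5, 6}  B3 = {1, 3, 6, 8}  B4 = {1, 3, 4, 8}  B5 = {1, 3, 4, 7}
Tree: B1–B2, B1–B3, B3–B4, B4–B5
Each bag holds 4 vertices, so the decomposition has width 3, which upper-bounds the treewidth. For the lower bound, the 4 vertices {1, 2, 6, 8} are pairwise adjacent, and any tree decomposition puts a clique entirely inside one bag — forcing width ≥ 3. Hence tw(G) = 3 exactly.

3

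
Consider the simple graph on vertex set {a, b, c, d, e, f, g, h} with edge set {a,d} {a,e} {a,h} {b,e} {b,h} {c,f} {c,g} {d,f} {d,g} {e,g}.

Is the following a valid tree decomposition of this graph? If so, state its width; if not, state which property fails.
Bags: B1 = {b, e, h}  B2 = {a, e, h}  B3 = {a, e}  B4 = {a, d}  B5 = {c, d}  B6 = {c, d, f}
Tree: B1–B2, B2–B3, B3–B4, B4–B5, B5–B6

No — vertex g appears in no bag.

A tree decomposition must satisfy three properties: every vertex lies in some bag; for every edge, both endpoints lie together in some bag; and for every vertex, the bags containing it form a connected subtree. Here vertex g appears in no bag, so the decomposition is invalid.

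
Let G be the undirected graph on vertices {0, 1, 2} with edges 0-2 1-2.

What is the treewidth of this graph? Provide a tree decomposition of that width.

The largest bag has 2 vertices, giving width 1; this decomposition certifies tw(G) ≤ 1. Any graph with an edge has treewidth ≥ 1, and G has the edge 0–2. Hence tw(G) = 1 exactly.

Treewidth 1.
One such decomposition:
Bags: B1 = {0, 2}  B2 = {1, 2}
Tree: B1–B2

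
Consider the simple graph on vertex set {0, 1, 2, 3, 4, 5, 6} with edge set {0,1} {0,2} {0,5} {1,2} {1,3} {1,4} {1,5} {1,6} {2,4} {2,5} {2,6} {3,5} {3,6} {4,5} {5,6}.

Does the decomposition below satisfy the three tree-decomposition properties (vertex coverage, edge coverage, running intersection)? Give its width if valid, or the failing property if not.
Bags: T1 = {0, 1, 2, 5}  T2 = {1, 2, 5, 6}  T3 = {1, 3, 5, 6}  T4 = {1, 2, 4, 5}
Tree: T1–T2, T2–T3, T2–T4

Yes; width 3.

Vertex coverage: the bags together contain {0, 1, 2, 3, 4, 5, 6}, the full vertex set. Edge coverage: each edge of G has both endpoints in at least one bag. Running intersection: for every vertex, the bags containing it form a connected subtree. All three properties hold, so this is a valid tree decomposition of width max|bag| − 1 = 3, and hence tw(G) ≤ 3.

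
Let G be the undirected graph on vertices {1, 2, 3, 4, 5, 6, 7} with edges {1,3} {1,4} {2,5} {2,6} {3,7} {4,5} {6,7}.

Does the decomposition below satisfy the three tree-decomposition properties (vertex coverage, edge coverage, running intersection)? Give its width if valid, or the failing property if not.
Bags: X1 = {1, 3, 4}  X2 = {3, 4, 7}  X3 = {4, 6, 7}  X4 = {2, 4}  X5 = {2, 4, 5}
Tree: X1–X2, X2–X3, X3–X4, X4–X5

No — edge (6,2) lies in no bag.

A tree decomposition must satisfy three properties: every vertex lies in some bag; for every edge, both endpoints lie together in some bag; and for every vertex, the bags containing it form a connected subtree. Here edge (6,2) lies in no bag, so the decomposition is invalid.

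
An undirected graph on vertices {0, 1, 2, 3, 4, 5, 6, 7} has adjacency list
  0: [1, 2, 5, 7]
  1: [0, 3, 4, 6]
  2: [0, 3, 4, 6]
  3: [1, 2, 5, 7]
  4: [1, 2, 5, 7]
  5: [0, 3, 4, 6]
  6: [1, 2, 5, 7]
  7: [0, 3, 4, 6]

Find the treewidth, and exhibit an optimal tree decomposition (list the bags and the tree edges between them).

Every bag has size at most 5, so the width is 5 − 1 = 4 and tw(G) ≤ 4. For the lower bound: the 5 vertex sets {1,3}, {4,5}, {0,2}, {7}, {6} are disjoint, each induces a connected subgraph, and every pair is joined by at least one edge of G. Contracting each set to a single vertex therefore yields K_{5} as a minor, and since treewidth is minor-monotone, tw(G) ≥ tw(K_{5}) = 4. Combining the bounds, tw(G) = 4.

Treewidth 4.
One such decomposition:
Bags: B1 = {1, 2, 3, 5, 7}  B2 = {1, 2, 4, 5, 7}  B3 = {0, 1, 2, 5, 7}  B4 = {1, 2, 5, 6, 7}
Tree: B1–B2, B2–B3, B3–B4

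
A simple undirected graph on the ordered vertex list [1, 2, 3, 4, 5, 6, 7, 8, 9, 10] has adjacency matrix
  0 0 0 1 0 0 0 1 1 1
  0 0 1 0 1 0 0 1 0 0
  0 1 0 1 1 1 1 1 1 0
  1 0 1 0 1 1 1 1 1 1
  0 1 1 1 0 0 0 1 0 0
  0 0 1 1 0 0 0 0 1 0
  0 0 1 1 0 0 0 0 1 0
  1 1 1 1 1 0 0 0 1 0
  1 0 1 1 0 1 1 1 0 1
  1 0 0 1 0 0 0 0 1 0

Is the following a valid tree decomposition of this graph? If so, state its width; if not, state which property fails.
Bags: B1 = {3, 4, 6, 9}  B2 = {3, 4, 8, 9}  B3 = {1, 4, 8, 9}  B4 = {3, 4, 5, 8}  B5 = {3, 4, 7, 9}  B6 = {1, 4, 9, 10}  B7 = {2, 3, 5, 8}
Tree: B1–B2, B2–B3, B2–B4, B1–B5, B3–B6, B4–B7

Checking the three conditions: (i) the bags cover all of {1, 2, 3, 4, 5, 6, 7, 8, 9, 10}; (ii) for each edge, some bag contains both endpoints; (iii) the bags containing any fixed vertex form a subtree. All hold, so the decomposition is valid with width 4 − 1 = 3.

Yes; width 3.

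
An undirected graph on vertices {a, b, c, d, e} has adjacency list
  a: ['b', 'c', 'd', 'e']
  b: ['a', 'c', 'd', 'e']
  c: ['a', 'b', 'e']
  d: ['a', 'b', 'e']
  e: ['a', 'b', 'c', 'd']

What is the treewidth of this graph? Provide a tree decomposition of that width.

Treewidth 3.
Bags: B1 = {a, b, c, e}  B2 = {a, b, d, e}
Tree: B1–B2

The largest bag has 4 vertices, giving width 3; this decomposition certifies tw(G) ≤ 3. On the other hand G contains the 4-clique {a, b, d, e}. A clique must lie in a single bag of any decomposition, so no decomposition can have width below 3. Therefore the treewidth is 3.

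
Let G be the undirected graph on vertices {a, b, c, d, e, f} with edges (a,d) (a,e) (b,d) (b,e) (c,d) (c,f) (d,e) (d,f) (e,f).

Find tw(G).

2

A width-2 tree decomposition is:
Bags: B1 = {b, d, e}  B2 = {d, e, f}  B3 = {a, d, e}  B4 = {c, d, f}
Tree: B1–B2, B1–B3, B2–B4
Each bag holds 3 vertices, so the decomposition has width 2, which upper-bounds the treewidth. For the lower bound, the 3 vertices {d, e, f} are pairwise adjacent, and any tree decomposition puts a clique entirely inside one bag — forcing width ≥ 2. Combining the bounds, tw(G) = 2.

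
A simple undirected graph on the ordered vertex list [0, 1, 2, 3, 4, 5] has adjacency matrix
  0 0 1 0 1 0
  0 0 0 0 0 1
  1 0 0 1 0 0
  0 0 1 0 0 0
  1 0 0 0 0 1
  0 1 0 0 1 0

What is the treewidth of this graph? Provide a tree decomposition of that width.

The largest bag has 2 vertices, giving width 1; this decomposition certifies tw(G) ≤ 1. Any graph with an edge has treewidth ≥ 1, and G has the edge 3–2. Combining the bounds, tw(G) = 1.

Treewidth 1.
One such decomposition:
Bags: B1 = {2, 3}  B2 = {0, 2}  B3 = {0, 4}  B4 = {4, 5}  B5 = {1, 5}
Tree: B1–B2, B2–B3, B3–B4, B4–B5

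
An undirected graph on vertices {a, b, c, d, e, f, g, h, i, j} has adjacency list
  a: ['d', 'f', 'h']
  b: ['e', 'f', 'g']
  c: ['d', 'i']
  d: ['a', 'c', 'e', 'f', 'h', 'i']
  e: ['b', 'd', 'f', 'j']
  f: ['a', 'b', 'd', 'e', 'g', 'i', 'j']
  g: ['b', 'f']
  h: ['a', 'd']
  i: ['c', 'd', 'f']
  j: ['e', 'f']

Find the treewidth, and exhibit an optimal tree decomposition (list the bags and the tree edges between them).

Treewidth 2.
One optimal decomposition is:
Bags: B1 = {d, e, f}  B2 = {e, f, j}  B3 = {b, e, f}  B4 = {d, f, i}  B5 = {a, d, f}  B6 = {b, f, g}  B7 = {a, d, h}  B8 = {c, d, i}
Tree: B1–B2, B1–B3, B1–B4, B1–B5, B3–B6, B5–B7, B4–B8

Every bag has size at most 3, so the width is 3 − 1 = 2 and tw(G) ≤ 2. On the other hand G contains the 3-clique {a, d, h}. A clique must lie in a single bag of any decomposition, so no decomposition can have width below 2. The upper and lower bounds meet at 2, so that is the treewidth.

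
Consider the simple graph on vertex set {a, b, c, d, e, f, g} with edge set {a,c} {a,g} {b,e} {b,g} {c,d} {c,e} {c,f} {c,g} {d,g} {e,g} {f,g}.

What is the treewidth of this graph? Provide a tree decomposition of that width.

Each bag holds 3 vertices, so the decomposition has width 2, which upper-bounds the treewidth. For the lower bound, the 3 vertices {c, d, g} are pairwise adjacent, and any tree decomposition puts a clique entirely inside one bag — forcing width ≥ 2. Therefore the treewidth is 2.

Treewidth 2.
Bags: B1 = {c, d, g}  B2 = {c, e, g}  B3 = {b, e, g}  B4 = {a, c, g}  B5 = {c, f, g}
Tree: B1–B2, B2–B3, B2–B4, B2–B5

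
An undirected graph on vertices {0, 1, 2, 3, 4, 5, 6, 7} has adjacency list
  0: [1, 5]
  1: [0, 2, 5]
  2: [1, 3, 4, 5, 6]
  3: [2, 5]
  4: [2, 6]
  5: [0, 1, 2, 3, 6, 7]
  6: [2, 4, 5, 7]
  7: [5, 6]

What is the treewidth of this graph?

2

A width-2 tree decomposition is:
Bags: B1 = {2, 4, 6}  B2 = {2, 5, 6}  B3 = {1, 2, 5}  B4 = {2, 3, 5}  B5 = {0, 1, 5}  B6 = {5, 6, 7}
Tree: B1–B2, B2–B3, B2–B4, B3–B5, B2–B6
Each bag holds 3 vertices, so the decomposition has width 2, which upper-bounds the treewidth. Conversely, {2, 4, 6} is a clique of size 3, and the vertices of any clique must share a bag in every tree decomposition; so some bag has ≥ 3 vertices and tw(G) ≥ 2. Therefore the treewidth is 2.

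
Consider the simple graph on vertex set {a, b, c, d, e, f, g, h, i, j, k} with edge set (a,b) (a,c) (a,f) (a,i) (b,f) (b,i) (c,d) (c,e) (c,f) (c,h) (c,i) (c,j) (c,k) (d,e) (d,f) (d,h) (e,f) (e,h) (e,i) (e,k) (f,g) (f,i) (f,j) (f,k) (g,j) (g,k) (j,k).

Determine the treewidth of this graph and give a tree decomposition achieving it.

The largest bag has 4 vertices, giving width 3; this decomposition certifies tw(G) ≤ 3. On the other hand G contains the 4-clique {c, d, e, h}. A clique must lie in a single bag of any decomposition, so no decomposition can have width below 3. The upper and lower bounds meet at 3, so that is the treewidth.

Treewidth 3.
One optimal decomposition is:
Bags: B1 = {c, e, f, i}  B2 = {c, e, f, k}  B3 = {c, d, e, f}  B4 = {c, d, e, h}  B5 = {c, f, j, k}  B6 = {f, g, j, k}  B7 = {a, c, f, i}  B8 = {a, b, f, i}
Tree: B1–B2, B2–B3, B3–B4, B2–B5, B5–B6, B1–B7, B7–B8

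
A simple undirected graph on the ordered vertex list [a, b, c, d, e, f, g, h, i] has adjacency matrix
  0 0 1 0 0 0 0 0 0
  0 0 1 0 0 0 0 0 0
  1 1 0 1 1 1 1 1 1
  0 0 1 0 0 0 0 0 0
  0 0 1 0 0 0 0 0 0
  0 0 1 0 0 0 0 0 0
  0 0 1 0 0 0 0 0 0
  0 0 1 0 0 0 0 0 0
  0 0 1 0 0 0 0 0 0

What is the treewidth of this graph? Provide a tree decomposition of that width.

Each bag holds 2 vertices, so the decomposition has width 1, which upper-bounds the treewidth. Any graph with an edge has treewidth ≥ 1, and G has the edge f–c. The upper and lower bounds meet at 1, so that is the treewidth.

Treewidth 1.
Bags: B1 = {c, f}  B2 = {b, c}  B3 = {c, e}  B4 = {c, i}  B5 = {c, h}  B6 = {c, g}  B7 = {a, c}  B8 = {c, d}
Tree: B1–B2, B2–B3, B1–B4, B1–B5, B3–B6, B2–B7, B5–B8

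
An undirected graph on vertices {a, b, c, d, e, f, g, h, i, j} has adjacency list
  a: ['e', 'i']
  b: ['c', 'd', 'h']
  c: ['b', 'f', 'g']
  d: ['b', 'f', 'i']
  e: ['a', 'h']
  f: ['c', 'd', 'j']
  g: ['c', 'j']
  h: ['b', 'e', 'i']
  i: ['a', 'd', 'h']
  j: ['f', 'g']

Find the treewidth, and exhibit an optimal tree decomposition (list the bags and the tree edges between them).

Every bag has size at most 3, so the width is 3 − 1 = 2 and tw(G) ≤ 2. The edges g–j–f–c–g form a cycle, so G is not a tree and its treewidth is at least 2. The upper and lower bounds meet at 2, so that is the treewidth.

Treewidth 2.
Bags: B1 = {c, g, j}  B2 = {c, f, j}  B3 = {b, c, f}  B4 = {b, d, f}  B5 = {b, d, h}  B6 = {d, h, i}  B7 = {e, h, i}  B8 = {a, e, i}
Tree: B1–B2, B2–B3, B3–B4, B4–B5, B5–B6, B6–B7, B7–B8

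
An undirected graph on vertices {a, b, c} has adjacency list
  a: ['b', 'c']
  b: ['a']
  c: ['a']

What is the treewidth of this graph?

A width-1 tree decomposition is:
Bags: B1 = {a, c}  B2 = {a, b}
Tree: B1–B2
Every bag has size at most 2, so the width is 2 − 1 = 1 and tw(G) ≤ 1. G has an edge, so its treewidth is at least 1. The upper and lower bounds meet at 1, so that is the treewidth.

1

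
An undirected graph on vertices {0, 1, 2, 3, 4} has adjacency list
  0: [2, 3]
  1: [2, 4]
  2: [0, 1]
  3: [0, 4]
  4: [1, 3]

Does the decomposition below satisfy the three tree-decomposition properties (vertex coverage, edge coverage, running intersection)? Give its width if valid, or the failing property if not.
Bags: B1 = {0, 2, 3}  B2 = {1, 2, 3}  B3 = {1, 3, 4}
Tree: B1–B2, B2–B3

Yes; width 2.

Checking the three conditions: (i) the bags cover all of {0, 1, 2, 3, 4}; (ii) for each edge, some bag contains both endpoints; (iii) the bags containing any fixed vertex form a subtree. All hold, so the decomposition is valid with width 3 − 1 = 2.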